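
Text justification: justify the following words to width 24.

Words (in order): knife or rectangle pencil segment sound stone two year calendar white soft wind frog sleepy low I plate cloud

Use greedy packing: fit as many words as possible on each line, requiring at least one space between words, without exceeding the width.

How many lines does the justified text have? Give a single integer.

Answer: 5

Derivation:
Line 1: ['knife', 'or', 'rectangle'] (min_width=18, slack=6)
Line 2: ['pencil', 'segment', 'sound'] (min_width=20, slack=4)
Line 3: ['stone', 'two', 'year', 'calendar'] (min_width=23, slack=1)
Line 4: ['white', 'soft', 'wind', 'frog'] (min_width=20, slack=4)
Line 5: ['sleepy', 'low', 'I', 'plate', 'cloud'] (min_width=24, slack=0)
Total lines: 5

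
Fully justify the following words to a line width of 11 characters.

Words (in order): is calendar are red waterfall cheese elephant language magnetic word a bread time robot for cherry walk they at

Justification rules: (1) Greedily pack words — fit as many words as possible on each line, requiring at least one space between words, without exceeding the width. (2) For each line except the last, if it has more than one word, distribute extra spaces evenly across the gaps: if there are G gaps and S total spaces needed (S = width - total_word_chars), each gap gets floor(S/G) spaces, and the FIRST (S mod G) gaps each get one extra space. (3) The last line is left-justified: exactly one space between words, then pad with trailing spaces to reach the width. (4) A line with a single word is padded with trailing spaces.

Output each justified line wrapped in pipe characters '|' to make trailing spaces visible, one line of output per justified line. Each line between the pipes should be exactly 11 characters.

Line 1: ['is', 'calendar'] (min_width=11, slack=0)
Line 2: ['are', 'red'] (min_width=7, slack=4)
Line 3: ['waterfall'] (min_width=9, slack=2)
Line 4: ['cheese'] (min_width=6, slack=5)
Line 5: ['elephant'] (min_width=8, slack=3)
Line 6: ['language'] (min_width=8, slack=3)
Line 7: ['magnetic'] (min_width=8, slack=3)
Line 8: ['word', 'a'] (min_width=6, slack=5)
Line 9: ['bread', 'time'] (min_width=10, slack=1)
Line 10: ['robot', 'for'] (min_width=9, slack=2)
Line 11: ['cherry', 'walk'] (min_width=11, slack=0)
Line 12: ['they', 'at'] (min_width=7, slack=4)

Answer: |is calendar|
|are     red|
|waterfall  |
|cheese     |
|elephant   |
|language   |
|magnetic   |
|word      a|
|bread  time|
|robot   for|
|cherry walk|
|they at    |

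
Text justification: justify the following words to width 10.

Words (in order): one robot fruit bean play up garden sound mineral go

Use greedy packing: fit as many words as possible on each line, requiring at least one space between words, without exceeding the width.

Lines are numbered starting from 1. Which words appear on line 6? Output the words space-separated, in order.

Line 1: ['one', 'robot'] (min_width=9, slack=1)
Line 2: ['fruit', 'bean'] (min_width=10, slack=0)
Line 3: ['play', 'up'] (min_width=7, slack=3)
Line 4: ['garden'] (min_width=6, slack=4)
Line 5: ['sound'] (min_width=5, slack=5)
Line 6: ['mineral', 'go'] (min_width=10, slack=0)

Answer: mineral go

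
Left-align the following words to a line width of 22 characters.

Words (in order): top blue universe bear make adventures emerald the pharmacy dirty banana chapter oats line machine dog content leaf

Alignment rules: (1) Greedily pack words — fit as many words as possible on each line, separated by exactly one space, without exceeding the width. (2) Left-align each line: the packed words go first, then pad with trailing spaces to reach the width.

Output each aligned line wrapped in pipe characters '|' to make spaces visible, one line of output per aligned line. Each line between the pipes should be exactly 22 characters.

Line 1: ['top', 'blue', 'universe', 'bear'] (min_width=22, slack=0)
Line 2: ['make', 'adventures'] (min_width=15, slack=7)
Line 3: ['emerald', 'the', 'pharmacy'] (min_width=20, slack=2)
Line 4: ['dirty', 'banana', 'chapter'] (min_width=20, slack=2)
Line 5: ['oats', 'line', 'machine', 'dog'] (min_width=21, slack=1)
Line 6: ['content', 'leaf'] (min_width=12, slack=10)

Answer: |top blue universe bear|
|make adventures       |
|emerald the pharmacy  |
|dirty banana chapter  |
|oats line machine dog |
|content leaf          |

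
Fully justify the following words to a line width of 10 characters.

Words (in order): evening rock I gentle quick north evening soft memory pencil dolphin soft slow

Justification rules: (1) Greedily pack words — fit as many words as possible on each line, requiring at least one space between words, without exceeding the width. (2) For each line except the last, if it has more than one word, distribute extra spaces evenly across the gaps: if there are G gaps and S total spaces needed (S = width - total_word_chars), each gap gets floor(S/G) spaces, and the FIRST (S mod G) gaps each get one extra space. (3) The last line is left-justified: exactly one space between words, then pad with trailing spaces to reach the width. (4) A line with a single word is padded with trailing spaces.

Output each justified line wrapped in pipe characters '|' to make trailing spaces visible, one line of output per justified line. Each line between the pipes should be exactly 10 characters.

Answer: |evening   |
|rock     I|
|gentle    |
|quick     |
|north     |
|evening   |
|soft      |
|memory    |
|pencil    |
|dolphin   |
|soft slow |

Derivation:
Line 1: ['evening'] (min_width=7, slack=3)
Line 2: ['rock', 'I'] (min_width=6, slack=4)
Line 3: ['gentle'] (min_width=6, slack=4)
Line 4: ['quick'] (min_width=5, slack=5)
Line 5: ['north'] (min_width=5, slack=5)
Line 6: ['evening'] (min_width=7, slack=3)
Line 7: ['soft'] (min_width=4, slack=6)
Line 8: ['memory'] (min_width=6, slack=4)
Line 9: ['pencil'] (min_width=6, slack=4)
Line 10: ['dolphin'] (min_width=7, slack=3)
Line 11: ['soft', 'slow'] (min_width=9, slack=1)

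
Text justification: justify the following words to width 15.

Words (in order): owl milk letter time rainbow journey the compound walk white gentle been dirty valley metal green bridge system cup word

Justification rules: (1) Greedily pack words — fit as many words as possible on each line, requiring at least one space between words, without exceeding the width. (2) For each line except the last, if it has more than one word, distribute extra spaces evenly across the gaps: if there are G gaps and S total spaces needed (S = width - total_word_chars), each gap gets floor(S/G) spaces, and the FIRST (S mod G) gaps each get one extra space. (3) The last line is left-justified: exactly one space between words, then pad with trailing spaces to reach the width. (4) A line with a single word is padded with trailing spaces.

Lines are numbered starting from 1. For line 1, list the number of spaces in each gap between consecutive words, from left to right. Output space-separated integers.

Line 1: ['owl', 'milk', 'letter'] (min_width=15, slack=0)
Line 2: ['time', 'rainbow'] (min_width=12, slack=3)
Line 3: ['journey', 'the'] (min_width=11, slack=4)
Line 4: ['compound', 'walk'] (min_width=13, slack=2)
Line 5: ['white', 'gentle'] (min_width=12, slack=3)
Line 6: ['been', 'dirty'] (min_width=10, slack=5)
Line 7: ['valley', 'metal'] (min_width=12, slack=3)
Line 8: ['green', 'bridge'] (min_width=12, slack=3)
Line 9: ['system', 'cup', 'word'] (min_width=15, slack=0)

Answer: 1 1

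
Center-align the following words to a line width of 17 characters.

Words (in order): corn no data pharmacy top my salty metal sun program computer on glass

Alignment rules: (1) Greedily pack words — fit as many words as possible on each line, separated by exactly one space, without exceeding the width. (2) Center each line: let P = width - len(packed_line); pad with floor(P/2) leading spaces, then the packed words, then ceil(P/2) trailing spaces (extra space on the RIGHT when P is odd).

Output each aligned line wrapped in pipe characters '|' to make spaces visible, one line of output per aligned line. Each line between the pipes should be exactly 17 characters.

Answer: |  corn no data   |
| pharmacy top my |
| salty metal sun |
|program computer |
|    on glass     |

Derivation:
Line 1: ['corn', 'no', 'data'] (min_width=12, slack=5)
Line 2: ['pharmacy', 'top', 'my'] (min_width=15, slack=2)
Line 3: ['salty', 'metal', 'sun'] (min_width=15, slack=2)
Line 4: ['program', 'computer'] (min_width=16, slack=1)
Line 5: ['on', 'glass'] (min_width=8, slack=9)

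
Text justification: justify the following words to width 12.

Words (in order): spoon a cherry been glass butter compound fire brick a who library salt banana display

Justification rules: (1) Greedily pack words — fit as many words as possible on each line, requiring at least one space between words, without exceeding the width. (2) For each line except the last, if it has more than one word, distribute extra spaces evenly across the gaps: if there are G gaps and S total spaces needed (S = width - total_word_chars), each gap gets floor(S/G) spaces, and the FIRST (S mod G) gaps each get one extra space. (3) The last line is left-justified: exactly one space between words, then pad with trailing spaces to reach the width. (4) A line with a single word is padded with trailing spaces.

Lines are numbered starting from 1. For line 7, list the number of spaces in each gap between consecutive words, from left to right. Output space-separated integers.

Line 1: ['spoon', 'a'] (min_width=7, slack=5)
Line 2: ['cherry', 'been'] (min_width=11, slack=1)
Line 3: ['glass', 'butter'] (min_width=12, slack=0)
Line 4: ['compound'] (min_width=8, slack=4)
Line 5: ['fire', 'brick', 'a'] (min_width=12, slack=0)
Line 6: ['who', 'library'] (min_width=11, slack=1)
Line 7: ['salt', 'banana'] (min_width=11, slack=1)
Line 8: ['display'] (min_width=7, slack=5)

Answer: 2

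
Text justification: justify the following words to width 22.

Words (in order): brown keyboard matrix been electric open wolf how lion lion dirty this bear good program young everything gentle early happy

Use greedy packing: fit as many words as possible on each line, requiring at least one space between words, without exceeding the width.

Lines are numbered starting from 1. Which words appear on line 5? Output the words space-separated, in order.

Answer: program young

Derivation:
Line 1: ['brown', 'keyboard', 'matrix'] (min_width=21, slack=1)
Line 2: ['been', 'electric', 'open'] (min_width=18, slack=4)
Line 3: ['wolf', 'how', 'lion', 'lion'] (min_width=18, slack=4)
Line 4: ['dirty', 'this', 'bear', 'good'] (min_width=20, slack=2)
Line 5: ['program', 'young'] (min_width=13, slack=9)
Line 6: ['everything', 'gentle'] (min_width=17, slack=5)
Line 7: ['early', 'happy'] (min_width=11, slack=11)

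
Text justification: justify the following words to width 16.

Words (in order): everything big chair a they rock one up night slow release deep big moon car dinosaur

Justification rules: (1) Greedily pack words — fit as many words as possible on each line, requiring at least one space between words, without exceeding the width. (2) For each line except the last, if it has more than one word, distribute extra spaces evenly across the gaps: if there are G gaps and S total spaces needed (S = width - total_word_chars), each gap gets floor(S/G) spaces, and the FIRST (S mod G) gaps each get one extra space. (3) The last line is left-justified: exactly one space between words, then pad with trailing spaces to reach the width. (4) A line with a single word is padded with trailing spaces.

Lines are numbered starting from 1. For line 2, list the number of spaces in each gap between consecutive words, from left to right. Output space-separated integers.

Line 1: ['everything', 'big'] (min_width=14, slack=2)
Line 2: ['chair', 'a', 'they'] (min_width=12, slack=4)
Line 3: ['rock', 'one', 'up'] (min_width=11, slack=5)
Line 4: ['night', 'slow'] (min_width=10, slack=6)
Line 5: ['release', 'deep', 'big'] (min_width=16, slack=0)
Line 6: ['moon', 'car'] (min_width=8, slack=8)
Line 7: ['dinosaur'] (min_width=8, slack=8)

Answer: 3 3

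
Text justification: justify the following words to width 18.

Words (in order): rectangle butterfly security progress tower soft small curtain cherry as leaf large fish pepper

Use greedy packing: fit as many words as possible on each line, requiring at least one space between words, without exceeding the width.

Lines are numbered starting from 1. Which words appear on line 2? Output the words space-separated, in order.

Answer: butterfly security

Derivation:
Line 1: ['rectangle'] (min_width=9, slack=9)
Line 2: ['butterfly', 'security'] (min_width=18, slack=0)
Line 3: ['progress', 'tower'] (min_width=14, slack=4)
Line 4: ['soft', 'small', 'curtain'] (min_width=18, slack=0)
Line 5: ['cherry', 'as', 'leaf'] (min_width=14, slack=4)
Line 6: ['large', 'fish', 'pepper'] (min_width=17, slack=1)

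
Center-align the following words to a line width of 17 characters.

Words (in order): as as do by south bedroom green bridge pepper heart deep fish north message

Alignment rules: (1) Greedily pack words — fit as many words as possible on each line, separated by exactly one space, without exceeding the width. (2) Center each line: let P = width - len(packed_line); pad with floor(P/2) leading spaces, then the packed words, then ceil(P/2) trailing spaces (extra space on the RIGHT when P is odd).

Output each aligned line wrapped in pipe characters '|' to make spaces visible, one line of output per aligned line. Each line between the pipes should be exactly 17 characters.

Line 1: ['as', 'as', 'do', 'by', 'south'] (min_width=17, slack=0)
Line 2: ['bedroom', 'green'] (min_width=13, slack=4)
Line 3: ['bridge', 'pepper'] (min_width=13, slack=4)
Line 4: ['heart', 'deep', 'fish'] (min_width=15, slack=2)
Line 5: ['north', 'message'] (min_width=13, slack=4)

Answer: |as as do by south|
|  bedroom green  |
|  bridge pepper  |
| heart deep fish |
|  north message  |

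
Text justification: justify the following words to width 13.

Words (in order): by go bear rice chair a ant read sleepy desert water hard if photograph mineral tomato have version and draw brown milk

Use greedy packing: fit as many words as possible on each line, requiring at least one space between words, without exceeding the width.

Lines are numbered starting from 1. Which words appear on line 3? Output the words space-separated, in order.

Line 1: ['by', 'go', 'bear'] (min_width=10, slack=3)
Line 2: ['rice', 'chair', 'a'] (min_width=12, slack=1)
Line 3: ['ant', 'read'] (min_width=8, slack=5)
Line 4: ['sleepy', 'desert'] (min_width=13, slack=0)
Line 5: ['water', 'hard', 'if'] (min_width=13, slack=0)
Line 6: ['photograph'] (min_width=10, slack=3)
Line 7: ['mineral'] (min_width=7, slack=6)
Line 8: ['tomato', 'have'] (min_width=11, slack=2)
Line 9: ['version', 'and'] (min_width=11, slack=2)
Line 10: ['draw', 'brown'] (min_width=10, slack=3)
Line 11: ['milk'] (min_width=4, slack=9)

Answer: ant read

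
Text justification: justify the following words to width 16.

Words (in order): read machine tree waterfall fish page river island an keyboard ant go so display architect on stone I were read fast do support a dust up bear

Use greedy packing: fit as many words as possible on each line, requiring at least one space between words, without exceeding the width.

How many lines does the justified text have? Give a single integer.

Line 1: ['read', 'machine'] (min_width=12, slack=4)
Line 2: ['tree', 'waterfall'] (min_width=14, slack=2)
Line 3: ['fish', 'page', 'river'] (min_width=15, slack=1)
Line 4: ['island', 'an'] (min_width=9, slack=7)
Line 5: ['keyboard', 'ant', 'go'] (min_width=15, slack=1)
Line 6: ['so', 'display'] (min_width=10, slack=6)
Line 7: ['architect', 'on'] (min_width=12, slack=4)
Line 8: ['stone', 'I', 'were'] (min_width=12, slack=4)
Line 9: ['read', 'fast', 'do'] (min_width=12, slack=4)
Line 10: ['support', 'a', 'dust'] (min_width=14, slack=2)
Line 11: ['up', 'bear'] (min_width=7, slack=9)
Total lines: 11

Answer: 11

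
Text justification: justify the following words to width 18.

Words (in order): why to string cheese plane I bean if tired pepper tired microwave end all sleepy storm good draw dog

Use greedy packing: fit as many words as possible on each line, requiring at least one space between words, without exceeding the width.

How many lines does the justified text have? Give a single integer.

Answer: 7

Derivation:
Line 1: ['why', 'to', 'string'] (min_width=13, slack=5)
Line 2: ['cheese', 'plane', 'I'] (min_width=14, slack=4)
Line 3: ['bean', 'if', 'tired'] (min_width=13, slack=5)
Line 4: ['pepper', 'tired'] (min_width=12, slack=6)
Line 5: ['microwave', 'end', 'all'] (min_width=17, slack=1)
Line 6: ['sleepy', 'storm', 'good'] (min_width=17, slack=1)
Line 7: ['draw', 'dog'] (min_width=8, slack=10)
Total lines: 7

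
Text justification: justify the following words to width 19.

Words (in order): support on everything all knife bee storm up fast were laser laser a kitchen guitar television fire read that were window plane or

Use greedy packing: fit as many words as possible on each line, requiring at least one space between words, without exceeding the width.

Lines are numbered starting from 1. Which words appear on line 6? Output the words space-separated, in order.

Answer: guitar television

Derivation:
Line 1: ['support', 'on'] (min_width=10, slack=9)
Line 2: ['everything', 'all'] (min_width=14, slack=5)
Line 3: ['knife', 'bee', 'storm', 'up'] (min_width=18, slack=1)
Line 4: ['fast', 'were', 'laser'] (min_width=15, slack=4)
Line 5: ['laser', 'a', 'kitchen'] (min_width=15, slack=4)
Line 6: ['guitar', 'television'] (min_width=17, slack=2)
Line 7: ['fire', 'read', 'that', 'were'] (min_width=19, slack=0)
Line 8: ['window', 'plane', 'or'] (min_width=15, slack=4)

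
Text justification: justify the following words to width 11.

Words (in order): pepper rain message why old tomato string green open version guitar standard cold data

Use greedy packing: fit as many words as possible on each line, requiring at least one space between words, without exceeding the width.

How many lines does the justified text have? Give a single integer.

Answer: 9

Derivation:
Line 1: ['pepper', 'rain'] (min_width=11, slack=0)
Line 2: ['message', 'why'] (min_width=11, slack=0)
Line 3: ['old', 'tomato'] (min_width=10, slack=1)
Line 4: ['string'] (min_width=6, slack=5)
Line 5: ['green', 'open'] (min_width=10, slack=1)
Line 6: ['version'] (min_width=7, slack=4)
Line 7: ['guitar'] (min_width=6, slack=5)
Line 8: ['standard'] (min_width=8, slack=3)
Line 9: ['cold', 'data'] (min_width=9, slack=2)
Total lines: 9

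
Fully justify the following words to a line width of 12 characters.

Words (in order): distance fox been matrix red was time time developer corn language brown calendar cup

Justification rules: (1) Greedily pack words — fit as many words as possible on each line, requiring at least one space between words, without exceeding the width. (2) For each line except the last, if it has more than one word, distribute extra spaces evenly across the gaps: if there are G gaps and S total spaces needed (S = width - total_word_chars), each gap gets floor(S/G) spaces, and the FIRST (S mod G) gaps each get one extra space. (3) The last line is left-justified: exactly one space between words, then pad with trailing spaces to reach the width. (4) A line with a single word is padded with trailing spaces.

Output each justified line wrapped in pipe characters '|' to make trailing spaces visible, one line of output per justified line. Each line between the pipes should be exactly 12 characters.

Line 1: ['distance', 'fox'] (min_width=12, slack=0)
Line 2: ['been', 'matrix'] (min_width=11, slack=1)
Line 3: ['red', 'was', 'time'] (min_width=12, slack=0)
Line 4: ['time'] (min_width=4, slack=8)
Line 5: ['developer'] (min_width=9, slack=3)
Line 6: ['corn'] (min_width=4, slack=8)
Line 7: ['language'] (min_width=8, slack=4)
Line 8: ['brown'] (min_width=5, slack=7)
Line 9: ['calendar', 'cup'] (min_width=12, slack=0)

Answer: |distance fox|
|been  matrix|
|red was time|
|time        |
|developer   |
|corn        |
|language    |
|brown       |
|calendar cup|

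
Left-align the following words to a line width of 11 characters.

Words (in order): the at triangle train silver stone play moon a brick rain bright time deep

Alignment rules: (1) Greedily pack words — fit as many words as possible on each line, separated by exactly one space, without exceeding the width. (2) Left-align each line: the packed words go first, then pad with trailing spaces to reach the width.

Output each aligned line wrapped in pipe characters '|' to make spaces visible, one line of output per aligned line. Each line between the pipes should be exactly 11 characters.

Answer: |the at     |
|triangle   |
|train      |
|silver     |
|stone play |
|moon a     |
|brick rain |
|bright time|
|deep       |

Derivation:
Line 1: ['the', 'at'] (min_width=6, slack=5)
Line 2: ['triangle'] (min_width=8, slack=3)
Line 3: ['train'] (min_width=5, slack=6)
Line 4: ['silver'] (min_width=6, slack=5)
Line 5: ['stone', 'play'] (min_width=10, slack=1)
Line 6: ['moon', 'a'] (min_width=6, slack=5)
Line 7: ['brick', 'rain'] (min_width=10, slack=1)
Line 8: ['bright', 'time'] (min_width=11, slack=0)
Line 9: ['deep'] (min_width=4, slack=7)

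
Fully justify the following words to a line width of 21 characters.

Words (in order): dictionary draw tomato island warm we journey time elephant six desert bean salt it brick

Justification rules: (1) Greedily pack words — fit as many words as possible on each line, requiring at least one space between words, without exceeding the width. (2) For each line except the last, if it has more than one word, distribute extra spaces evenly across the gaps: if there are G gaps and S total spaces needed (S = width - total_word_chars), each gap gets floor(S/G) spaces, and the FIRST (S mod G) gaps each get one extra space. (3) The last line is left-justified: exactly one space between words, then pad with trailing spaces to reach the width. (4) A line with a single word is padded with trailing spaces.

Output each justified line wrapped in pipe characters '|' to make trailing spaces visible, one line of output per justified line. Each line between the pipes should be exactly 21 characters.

Answer: |dictionary       draw|
|tomato island warm we|
|journey time elephant|
|six  desert bean salt|
|it brick             |

Derivation:
Line 1: ['dictionary', 'draw'] (min_width=15, slack=6)
Line 2: ['tomato', 'island', 'warm', 'we'] (min_width=21, slack=0)
Line 3: ['journey', 'time', 'elephant'] (min_width=21, slack=0)
Line 4: ['six', 'desert', 'bean', 'salt'] (min_width=20, slack=1)
Line 5: ['it', 'brick'] (min_width=8, slack=13)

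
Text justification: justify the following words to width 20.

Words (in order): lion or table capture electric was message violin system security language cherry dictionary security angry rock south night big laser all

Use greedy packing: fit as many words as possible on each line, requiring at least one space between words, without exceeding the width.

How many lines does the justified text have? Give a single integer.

Line 1: ['lion', 'or', 'table'] (min_width=13, slack=7)
Line 2: ['capture', 'electric', 'was'] (min_width=20, slack=0)
Line 3: ['message', 'violin'] (min_width=14, slack=6)
Line 4: ['system', 'security'] (min_width=15, slack=5)
Line 5: ['language', 'cherry'] (min_width=15, slack=5)
Line 6: ['dictionary', 'security'] (min_width=19, slack=1)
Line 7: ['angry', 'rock', 'south'] (min_width=16, slack=4)
Line 8: ['night', 'big', 'laser', 'all'] (min_width=19, slack=1)
Total lines: 8

Answer: 8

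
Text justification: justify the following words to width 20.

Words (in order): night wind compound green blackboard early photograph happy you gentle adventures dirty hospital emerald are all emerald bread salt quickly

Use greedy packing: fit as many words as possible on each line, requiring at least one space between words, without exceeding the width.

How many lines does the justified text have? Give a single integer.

Answer: 8

Derivation:
Line 1: ['night', 'wind', 'compound'] (min_width=19, slack=1)
Line 2: ['green', 'blackboard'] (min_width=16, slack=4)
Line 3: ['early', 'photograph'] (min_width=16, slack=4)
Line 4: ['happy', 'you', 'gentle'] (min_width=16, slack=4)
Line 5: ['adventures', 'dirty'] (min_width=16, slack=4)
Line 6: ['hospital', 'emerald', 'are'] (min_width=20, slack=0)
Line 7: ['all', 'emerald', 'bread'] (min_width=17, slack=3)
Line 8: ['salt', 'quickly'] (min_width=12, slack=8)
Total lines: 8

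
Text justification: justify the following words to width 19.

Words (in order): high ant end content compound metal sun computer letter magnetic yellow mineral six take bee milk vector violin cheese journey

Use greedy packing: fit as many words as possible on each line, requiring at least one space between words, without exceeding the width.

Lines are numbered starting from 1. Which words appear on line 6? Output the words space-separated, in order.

Answer: take bee milk

Derivation:
Line 1: ['high', 'ant', 'end'] (min_width=12, slack=7)
Line 2: ['content', 'compound'] (min_width=16, slack=3)
Line 3: ['metal', 'sun', 'computer'] (min_width=18, slack=1)
Line 4: ['letter', 'magnetic'] (min_width=15, slack=4)
Line 5: ['yellow', 'mineral', 'six'] (min_width=18, slack=1)
Line 6: ['take', 'bee', 'milk'] (min_width=13, slack=6)
Line 7: ['vector', 'violin'] (min_width=13, slack=6)
Line 8: ['cheese', 'journey'] (min_width=14, slack=5)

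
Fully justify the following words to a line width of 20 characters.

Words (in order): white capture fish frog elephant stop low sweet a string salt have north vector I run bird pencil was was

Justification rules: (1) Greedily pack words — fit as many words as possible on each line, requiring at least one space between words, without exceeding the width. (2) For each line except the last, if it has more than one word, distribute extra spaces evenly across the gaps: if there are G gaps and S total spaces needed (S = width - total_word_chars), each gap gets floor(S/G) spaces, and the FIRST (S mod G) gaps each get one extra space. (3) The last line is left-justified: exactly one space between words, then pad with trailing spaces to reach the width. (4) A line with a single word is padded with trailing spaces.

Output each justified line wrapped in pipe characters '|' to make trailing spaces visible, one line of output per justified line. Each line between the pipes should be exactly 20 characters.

Answer: |white  capture  fish|
|frog  elephant  stop|
|low  sweet  a string|
|salt    have   north|
|vector  I  run  bird|
|pencil was was      |

Derivation:
Line 1: ['white', 'capture', 'fish'] (min_width=18, slack=2)
Line 2: ['frog', 'elephant', 'stop'] (min_width=18, slack=2)
Line 3: ['low', 'sweet', 'a', 'string'] (min_width=18, slack=2)
Line 4: ['salt', 'have', 'north'] (min_width=15, slack=5)
Line 5: ['vector', 'I', 'run', 'bird'] (min_width=17, slack=3)
Line 6: ['pencil', 'was', 'was'] (min_width=14, slack=6)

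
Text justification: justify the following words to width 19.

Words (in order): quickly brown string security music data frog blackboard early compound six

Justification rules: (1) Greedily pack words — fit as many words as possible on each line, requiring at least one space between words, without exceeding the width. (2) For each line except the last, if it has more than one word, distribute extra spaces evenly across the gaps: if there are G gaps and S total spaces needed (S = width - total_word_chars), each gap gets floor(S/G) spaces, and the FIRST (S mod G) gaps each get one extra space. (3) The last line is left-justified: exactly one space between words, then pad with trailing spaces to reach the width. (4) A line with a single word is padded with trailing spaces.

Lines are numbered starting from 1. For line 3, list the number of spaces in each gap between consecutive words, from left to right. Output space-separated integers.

Line 1: ['quickly', 'brown'] (min_width=13, slack=6)
Line 2: ['string', 'security'] (min_width=15, slack=4)
Line 3: ['music', 'data', 'frog'] (min_width=15, slack=4)
Line 4: ['blackboard', 'early'] (min_width=16, slack=3)
Line 5: ['compound', 'six'] (min_width=12, slack=7)

Answer: 3 3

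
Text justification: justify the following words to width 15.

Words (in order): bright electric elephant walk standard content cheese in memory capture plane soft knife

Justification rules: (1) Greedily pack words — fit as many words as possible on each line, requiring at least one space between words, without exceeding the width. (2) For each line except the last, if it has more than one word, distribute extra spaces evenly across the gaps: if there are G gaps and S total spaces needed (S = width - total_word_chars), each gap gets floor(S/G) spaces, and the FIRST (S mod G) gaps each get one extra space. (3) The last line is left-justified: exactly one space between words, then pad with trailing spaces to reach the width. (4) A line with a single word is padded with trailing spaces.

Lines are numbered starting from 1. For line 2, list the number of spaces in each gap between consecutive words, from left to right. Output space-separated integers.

Answer: 3

Derivation:
Line 1: ['bright', 'electric'] (min_width=15, slack=0)
Line 2: ['elephant', 'walk'] (min_width=13, slack=2)
Line 3: ['standard'] (min_width=8, slack=7)
Line 4: ['content', 'cheese'] (min_width=14, slack=1)
Line 5: ['in', 'memory'] (min_width=9, slack=6)
Line 6: ['capture', 'plane'] (min_width=13, slack=2)
Line 7: ['soft', 'knife'] (min_width=10, slack=5)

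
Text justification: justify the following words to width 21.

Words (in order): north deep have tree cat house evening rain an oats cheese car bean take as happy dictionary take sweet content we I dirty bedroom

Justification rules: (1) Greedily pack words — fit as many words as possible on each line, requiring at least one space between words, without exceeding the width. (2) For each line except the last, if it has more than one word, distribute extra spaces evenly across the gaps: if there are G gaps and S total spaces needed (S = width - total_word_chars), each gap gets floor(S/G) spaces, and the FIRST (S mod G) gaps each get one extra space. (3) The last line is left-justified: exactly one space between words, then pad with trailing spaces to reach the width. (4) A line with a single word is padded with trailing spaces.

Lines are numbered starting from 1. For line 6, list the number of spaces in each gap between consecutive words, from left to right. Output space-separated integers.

Line 1: ['north', 'deep', 'have', 'tree'] (min_width=20, slack=1)
Line 2: ['cat', 'house', 'evening'] (min_width=17, slack=4)
Line 3: ['rain', 'an', 'oats', 'cheese'] (min_width=19, slack=2)
Line 4: ['car', 'bean', 'take', 'as'] (min_width=16, slack=5)
Line 5: ['happy', 'dictionary', 'take'] (min_width=21, slack=0)
Line 6: ['sweet', 'content', 'we', 'I'] (min_width=18, slack=3)
Line 7: ['dirty', 'bedroom'] (min_width=13, slack=8)

Answer: 2 2 2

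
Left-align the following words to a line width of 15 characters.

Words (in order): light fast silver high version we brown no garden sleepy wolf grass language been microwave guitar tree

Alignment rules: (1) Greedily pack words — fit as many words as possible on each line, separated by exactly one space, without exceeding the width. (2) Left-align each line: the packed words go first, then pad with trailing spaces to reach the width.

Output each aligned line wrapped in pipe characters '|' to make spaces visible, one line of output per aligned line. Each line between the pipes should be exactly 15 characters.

Line 1: ['light', 'fast'] (min_width=10, slack=5)
Line 2: ['silver', 'high'] (min_width=11, slack=4)
Line 3: ['version', 'we'] (min_width=10, slack=5)
Line 4: ['brown', 'no', 'garden'] (min_width=15, slack=0)
Line 5: ['sleepy', 'wolf'] (min_width=11, slack=4)
Line 6: ['grass', 'language'] (min_width=14, slack=1)
Line 7: ['been', 'microwave'] (min_width=14, slack=1)
Line 8: ['guitar', 'tree'] (min_width=11, slack=4)

Answer: |light fast     |
|silver high    |
|version we     |
|brown no garden|
|sleepy wolf    |
|grass language |
|been microwave |
|guitar tree    |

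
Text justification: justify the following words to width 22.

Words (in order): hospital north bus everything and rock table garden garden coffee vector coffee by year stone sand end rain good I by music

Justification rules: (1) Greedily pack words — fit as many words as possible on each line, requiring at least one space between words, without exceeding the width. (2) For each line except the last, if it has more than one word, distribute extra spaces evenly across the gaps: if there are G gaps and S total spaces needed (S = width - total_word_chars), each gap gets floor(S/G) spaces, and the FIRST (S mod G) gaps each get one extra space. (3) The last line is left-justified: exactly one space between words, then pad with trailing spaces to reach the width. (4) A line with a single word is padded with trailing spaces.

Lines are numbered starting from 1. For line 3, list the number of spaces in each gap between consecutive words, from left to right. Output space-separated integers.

Line 1: ['hospital', 'north', 'bus'] (min_width=18, slack=4)
Line 2: ['everything', 'and', 'rock'] (min_width=19, slack=3)
Line 3: ['table', 'garden', 'garden'] (min_width=19, slack=3)
Line 4: ['coffee', 'vector', 'coffee'] (min_width=20, slack=2)
Line 5: ['by', 'year', 'stone', 'sand', 'end'] (min_width=22, slack=0)
Line 6: ['rain', 'good', 'I', 'by', 'music'] (min_width=20, slack=2)

Answer: 3 2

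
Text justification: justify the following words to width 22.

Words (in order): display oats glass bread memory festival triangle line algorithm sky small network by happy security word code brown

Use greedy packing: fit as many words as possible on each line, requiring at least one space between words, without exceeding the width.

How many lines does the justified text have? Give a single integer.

Line 1: ['display', 'oats', 'glass'] (min_width=18, slack=4)
Line 2: ['bread', 'memory', 'festival'] (min_width=21, slack=1)
Line 3: ['triangle', 'line'] (min_width=13, slack=9)
Line 4: ['algorithm', 'sky', 'small'] (min_width=19, slack=3)
Line 5: ['network', 'by', 'happy'] (min_width=16, slack=6)
Line 6: ['security', 'word', 'code'] (min_width=18, slack=4)
Line 7: ['brown'] (min_width=5, slack=17)
Total lines: 7

Answer: 7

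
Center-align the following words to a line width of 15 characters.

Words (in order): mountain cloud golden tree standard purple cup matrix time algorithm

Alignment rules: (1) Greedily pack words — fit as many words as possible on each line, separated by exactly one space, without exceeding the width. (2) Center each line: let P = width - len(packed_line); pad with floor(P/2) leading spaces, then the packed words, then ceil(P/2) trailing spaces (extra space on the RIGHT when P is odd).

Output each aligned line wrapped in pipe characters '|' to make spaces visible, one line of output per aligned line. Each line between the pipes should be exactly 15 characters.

Line 1: ['mountain', 'cloud'] (min_width=14, slack=1)
Line 2: ['golden', 'tree'] (min_width=11, slack=4)
Line 3: ['standard', 'purple'] (min_width=15, slack=0)
Line 4: ['cup', 'matrix', 'time'] (min_width=15, slack=0)
Line 5: ['algorithm'] (min_width=9, slack=6)

Answer: |mountain cloud |
|  golden tree  |
|standard purple|
|cup matrix time|
|   algorithm   |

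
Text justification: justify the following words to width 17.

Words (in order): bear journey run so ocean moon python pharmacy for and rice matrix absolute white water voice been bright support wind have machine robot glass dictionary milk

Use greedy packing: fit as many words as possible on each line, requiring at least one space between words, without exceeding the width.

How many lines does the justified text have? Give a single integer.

Line 1: ['bear', 'journey', 'run'] (min_width=16, slack=1)
Line 2: ['so', 'ocean', 'moon'] (min_width=13, slack=4)
Line 3: ['python', 'pharmacy'] (min_width=15, slack=2)
Line 4: ['for', 'and', 'rice'] (min_width=12, slack=5)
Line 5: ['matrix', 'absolute'] (min_width=15, slack=2)
Line 6: ['white', 'water', 'voice'] (min_width=17, slack=0)
Line 7: ['been', 'bright'] (min_width=11, slack=6)
Line 8: ['support', 'wind', 'have'] (min_width=17, slack=0)
Line 9: ['machine', 'robot'] (min_width=13, slack=4)
Line 10: ['glass', 'dictionary'] (min_width=16, slack=1)
Line 11: ['milk'] (min_width=4, slack=13)
Total lines: 11

Answer: 11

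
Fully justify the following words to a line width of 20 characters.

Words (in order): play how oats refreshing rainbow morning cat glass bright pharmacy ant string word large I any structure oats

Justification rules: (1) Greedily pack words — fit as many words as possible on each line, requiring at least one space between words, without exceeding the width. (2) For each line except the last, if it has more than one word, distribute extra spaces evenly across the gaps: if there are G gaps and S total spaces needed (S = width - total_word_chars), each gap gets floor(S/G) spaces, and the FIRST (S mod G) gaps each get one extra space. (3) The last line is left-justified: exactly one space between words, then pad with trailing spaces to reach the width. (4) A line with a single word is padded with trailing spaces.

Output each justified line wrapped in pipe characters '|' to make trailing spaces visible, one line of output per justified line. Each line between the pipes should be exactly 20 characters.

Answer: |play     how    oats|
|refreshing   rainbow|
|morning   cat  glass|
|bright  pharmacy ant|
|string  word large I|
|any structure oats  |

Derivation:
Line 1: ['play', 'how', 'oats'] (min_width=13, slack=7)
Line 2: ['refreshing', 'rainbow'] (min_width=18, slack=2)
Line 3: ['morning', 'cat', 'glass'] (min_width=17, slack=3)
Line 4: ['bright', 'pharmacy', 'ant'] (min_width=19, slack=1)
Line 5: ['string', 'word', 'large', 'I'] (min_width=19, slack=1)
Line 6: ['any', 'structure', 'oats'] (min_width=18, slack=2)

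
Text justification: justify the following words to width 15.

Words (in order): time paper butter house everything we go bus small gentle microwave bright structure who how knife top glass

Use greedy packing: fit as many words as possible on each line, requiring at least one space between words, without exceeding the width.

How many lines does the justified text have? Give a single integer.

Answer: 10

Derivation:
Line 1: ['time', 'paper'] (min_width=10, slack=5)
Line 2: ['butter', 'house'] (min_width=12, slack=3)
Line 3: ['everything', 'we'] (min_width=13, slack=2)
Line 4: ['go', 'bus', 'small'] (min_width=12, slack=3)
Line 5: ['gentle'] (min_width=6, slack=9)
Line 6: ['microwave'] (min_width=9, slack=6)
Line 7: ['bright'] (min_width=6, slack=9)
Line 8: ['structure', 'who'] (min_width=13, slack=2)
Line 9: ['how', 'knife', 'top'] (min_width=13, slack=2)
Line 10: ['glass'] (min_width=5, slack=10)
Total lines: 10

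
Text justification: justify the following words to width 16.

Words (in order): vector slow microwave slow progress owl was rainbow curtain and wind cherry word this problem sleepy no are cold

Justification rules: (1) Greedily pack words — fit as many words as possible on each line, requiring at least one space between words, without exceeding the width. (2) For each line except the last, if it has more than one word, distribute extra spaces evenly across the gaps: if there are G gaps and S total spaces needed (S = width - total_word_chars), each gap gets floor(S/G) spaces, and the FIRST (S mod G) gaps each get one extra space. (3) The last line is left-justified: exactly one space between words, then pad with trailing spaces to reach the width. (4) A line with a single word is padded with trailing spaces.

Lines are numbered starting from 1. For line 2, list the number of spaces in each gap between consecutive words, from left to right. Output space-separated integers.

Line 1: ['vector', 'slow'] (min_width=11, slack=5)
Line 2: ['microwave', 'slow'] (min_width=14, slack=2)
Line 3: ['progress', 'owl', 'was'] (min_width=16, slack=0)
Line 4: ['rainbow', 'curtain'] (min_width=15, slack=1)
Line 5: ['and', 'wind', 'cherry'] (min_width=15, slack=1)
Line 6: ['word', 'this'] (min_width=9, slack=7)
Line 7: ['problem', 'sleepy'] (min_width=14, slack=2)
Line 8: ['no', 'are', 'cold'] (min_width=11, slack=5)

Answer: 3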